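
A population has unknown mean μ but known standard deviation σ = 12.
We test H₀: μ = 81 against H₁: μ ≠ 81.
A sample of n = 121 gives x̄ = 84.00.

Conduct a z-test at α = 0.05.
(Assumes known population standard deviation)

Standard error: SE = σ/√n = 12/√121 = 1.0909
z-statistic: z = (x̄ - μ₀)/SE = (84.00 - 81)/1.0909 = 2.7500
Critical value: ±1.960
p-value = 0.0060
Decision: reject H₀

Answer: z = 2.7500, reject H₀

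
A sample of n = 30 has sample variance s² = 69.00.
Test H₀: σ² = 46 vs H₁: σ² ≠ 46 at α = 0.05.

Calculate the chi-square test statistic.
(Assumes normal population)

df = n - 1 = 29
χ² = (n-1)s²/σ₀² = 29×69.00/46 = 43.5000
Critical values: χ²_{0.975,29} = 16.047, χ²_{0.025,29} = 45.722
Rejection region: χ² < 16.047 or χ² > 45.722
Decision: fail to reject H₀

Answer: χ² = 43.5000, fail to reject H₀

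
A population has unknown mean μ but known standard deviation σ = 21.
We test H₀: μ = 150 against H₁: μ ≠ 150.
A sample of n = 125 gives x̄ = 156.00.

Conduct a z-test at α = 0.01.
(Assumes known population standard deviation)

Answer: z = 3.1944, reject H₀

Derivation:
Standard error: SE = σ/√n = 21/√125 = 1.8783
z-statistic: z = (x̄ - μ₀)/SE = (156.00 - 150)/1.8783 = 3.1944
Critical value: ±2.576
p-value = 0.0014
Decision: reject H₀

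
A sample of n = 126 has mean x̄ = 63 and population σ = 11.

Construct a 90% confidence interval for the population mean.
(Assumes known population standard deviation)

Confidence level: 90%, α = 0.1
z_0.05 = 1.645
SE = σ/√n = 11/√126 = 0.9800
Margin of error = 1.645 × 0.9800 = 1.6121
CI: x̄ ± margin = 63 ± 1.6121
CI: (61.3879, 64.6121)

Answer: (61.3879, 64.6121)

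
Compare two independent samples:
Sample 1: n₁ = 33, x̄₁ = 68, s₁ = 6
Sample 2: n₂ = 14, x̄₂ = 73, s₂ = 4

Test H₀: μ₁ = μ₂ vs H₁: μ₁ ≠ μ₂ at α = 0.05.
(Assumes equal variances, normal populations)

Answer: t = -2.8516, reject H₀

Derivation:
Pooled variance: s²_p = [32×6² + 13×4²]/(45) = 30.2222
s_p = 5.4975
SE = s_p×√(1/n₁ + 1/n₂) = 5.4975×√(1/33 + 1/14) = 1.7534
t = (x̄₁ - x̄₂)/SE = (68 - 73)/1.7534 = -2.8516
df = 45, t-critical = ±2.014
Decision: reject H₀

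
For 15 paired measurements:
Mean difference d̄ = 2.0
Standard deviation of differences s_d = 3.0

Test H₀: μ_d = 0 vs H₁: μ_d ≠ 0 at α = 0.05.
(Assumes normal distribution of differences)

Answer: t = 2.5820, reject H₀

Derivation:
df = n - 1 = 14
SE = s_d/√n = 3.0/√15 = 0.7746
t = d̄/SE = 2.0/0.7746 = 2.5820
Critical value: t_{0.025,14} = ±2.145
p-value ≈ 0.0217
Decision: reject H₀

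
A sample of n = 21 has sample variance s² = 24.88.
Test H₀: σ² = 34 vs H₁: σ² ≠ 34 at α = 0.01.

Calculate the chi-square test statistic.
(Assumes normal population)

Answer: χ² = 14.6353, fail to reject H₀

Derivation:
df = n - 1 = 20
χ² = (n-1)s²/σ₀² = 20×24.88/34 = 14.6353
Critical values: χ²_{0.995,20} = 7.434, χ²_{0.005,20} = 39.997
Rejection region: χ² < 7.434 or χ² > 39.997
Decision: fail to reject H₀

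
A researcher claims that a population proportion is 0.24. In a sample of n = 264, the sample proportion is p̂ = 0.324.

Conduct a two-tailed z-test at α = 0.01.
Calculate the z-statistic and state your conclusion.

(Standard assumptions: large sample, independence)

Answer: z = 3.1957, reject H₀

Derivation:
H₀: p = 0.24, H₁: p ≠ 0.24
Standard error: SE = √(p₀(1-p₀)/n) = √(0.24×0.76/264) = 0.026285
z-statistic: z = (p̂ - p₀)/SE = (0.324 - 0.24)/0.026285 = 3.1957
Critical value: z_0.005 = ±2.576
p-value = 0.0014
Decision: reject H₀ at α = 0.01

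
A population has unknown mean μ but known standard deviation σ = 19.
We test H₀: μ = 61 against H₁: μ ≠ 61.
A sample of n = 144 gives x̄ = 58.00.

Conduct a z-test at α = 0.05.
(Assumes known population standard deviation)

Answer: z = -1.8948, fail to reject H₀

Derivation:
Standard error: SE = σ/√n = 19/√144 = 1.5833
z-statistic: z = (x̄ - μ₀)/SE = (58.00 - 61)/1.5833 = -1.8948
Critical value: ±1.960
p-value = 0.0581
Decision: fail to reject H₀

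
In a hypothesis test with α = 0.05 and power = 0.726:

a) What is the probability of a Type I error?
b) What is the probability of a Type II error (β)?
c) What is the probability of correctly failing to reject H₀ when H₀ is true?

Answer: a) 0.05, b) 0.274, c) 0.95

Derivation:
a) Type I error probability = α = 0.05
b) Power = P(reject H₀ | H₁ true) = 1 - β = 0.726, so Type II error probability = β = 1 - Power = 0.274
c) P(fail to reject H₀ | H₀ true) = 1 - α = 0.95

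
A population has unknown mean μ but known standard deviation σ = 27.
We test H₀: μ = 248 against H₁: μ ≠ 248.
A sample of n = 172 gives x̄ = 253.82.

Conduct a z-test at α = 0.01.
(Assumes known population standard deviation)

Answer: z = 2.8270, reject H₀

Derivation:
Standard error: SE = σ/√n = 27/√172 = 2.0587
z-statistic: z = (x̄ - μ₀)/SE = (253.82 - 248)/2.0587 = 2.8270
Critical value: ±2.576
p-value = 0.0047
Decision: reject H₀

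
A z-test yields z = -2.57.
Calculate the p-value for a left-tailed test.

Answer: p-value ≈ 0.0051

Derivation:
For z = -2.57:
p = P(Z < -2.57) = Φ(-2.57) = 0.0051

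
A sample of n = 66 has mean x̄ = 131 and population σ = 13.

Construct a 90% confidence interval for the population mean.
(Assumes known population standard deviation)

Confidence level: 90%, α = 0.1
z_0.05 = 1.645
SE = σ/√n = 13/√66 = 1.6002
Margin of error = 1.645 × 1.6002 = 2.6323
CI: x̄ ± margin = 131 ± 2.6323
CI: (128.3677, 133.6323)

Answer: (128.3677, 133.6323)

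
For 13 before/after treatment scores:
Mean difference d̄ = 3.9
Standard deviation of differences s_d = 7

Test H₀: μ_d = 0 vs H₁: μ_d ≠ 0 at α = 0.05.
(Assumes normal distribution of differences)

Answer: t = 2.0088, fail to reject H₀

Derivation:
df = n - 1 = 12
SE = s_d/√n = 7/√13 = 1.9415
t = d̄/SE = 3.9/1.9415 = 2.0088
Critical value: t_{0.025,12} = ±2.179
p-value ≈ 0.0676
Decision: fail to reject H₀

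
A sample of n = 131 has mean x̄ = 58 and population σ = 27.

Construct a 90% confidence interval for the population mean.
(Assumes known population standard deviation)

Confidence level: 90%, α = 0.1
z_0.05 = 1.645
SE = σ/√n = 27/√131 = 2.3590
Margin of error = 1.645 × 2.3590 = 3.8806
CI: x̄ ± margin = 58 ± 3.8806
CI: (54.1194, 61.8806)

Answer: (54.1194, 61.8806)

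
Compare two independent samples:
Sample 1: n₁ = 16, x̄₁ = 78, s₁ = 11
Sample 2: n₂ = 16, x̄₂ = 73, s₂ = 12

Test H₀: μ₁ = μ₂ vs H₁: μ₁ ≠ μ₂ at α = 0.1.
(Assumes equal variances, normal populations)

Answer: t = 1.2286, fail to reject H₀

Derivation:
Pooled variance: s²_p = [15×11² + 15×12²]/(30) = 132.5000
s_p = 11.5109
SE = s_p×√(1/n₁ + 1/n₂) = 11.5109×√(1/16 + 1/16) = 4.0697
t = (x̄₁ - x̄₂)/SE = (78 - 73)/4.0697 = 1.2286
df = 30, t-critical = ±1.697
Decision: fail to reject H₀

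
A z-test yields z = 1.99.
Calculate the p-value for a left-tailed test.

For z = 1.99:
p = P(Z < 1.99) = Φ(1.99) = 0.9767

Answer: p-value ≈ 0.9767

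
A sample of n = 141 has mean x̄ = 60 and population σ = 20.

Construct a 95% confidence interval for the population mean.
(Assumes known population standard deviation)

Answer: (56.6988, 63.3012)

Derivation:
Confidence level: 95%, α = 0.05
z_0.025 = 1.960
SE = σ/√n = 20/√141 = 1.6843
Margin of error = 1.960 × 1.6843 = 3.3012
CI: x̄ ± margin = 60 ± 3.3012
CI: (56.6988, 63.3012)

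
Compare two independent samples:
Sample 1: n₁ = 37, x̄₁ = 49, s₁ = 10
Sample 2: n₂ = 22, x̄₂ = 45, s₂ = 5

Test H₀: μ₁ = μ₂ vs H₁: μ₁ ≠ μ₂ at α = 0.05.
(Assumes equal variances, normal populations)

Pooled variance: s²_p = [36×10² + 21×5²]/(57) = 72.3684
s_p = 8.5070
SE = s_p×√(1/n₁ + 1/n₂) = 8.5070×√(1/37 + 1/22) = 2.2903
t = (x̄₁ - x̄₂)/SE = (49 - 45)/2.2903 = 1.7465
df = 57, t-critical = ±2.002
Decision: fail to reject H₀

Answer: t = 1.7465, fail to reject H₀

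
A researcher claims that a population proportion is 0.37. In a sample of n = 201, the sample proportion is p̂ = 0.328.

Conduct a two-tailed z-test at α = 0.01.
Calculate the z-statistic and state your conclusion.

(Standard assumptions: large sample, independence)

H₀: p = 0.37, H₁: p ≠ 0.37
Standard error: SE = √(p₀(1-p₀)/n) = √(0.37×0.63/201) = 0.034054
z-statistic: z = (p̂ - p₀)/SE = (0.328 - 0.37)/0.034054 = -1.2333
Critical value: z_0.005 = ±2.576
p-value = 0.2175
Decision: fail to reject H₀ at α = 0.01

Answer: z = -1.2333, fail to reject H₀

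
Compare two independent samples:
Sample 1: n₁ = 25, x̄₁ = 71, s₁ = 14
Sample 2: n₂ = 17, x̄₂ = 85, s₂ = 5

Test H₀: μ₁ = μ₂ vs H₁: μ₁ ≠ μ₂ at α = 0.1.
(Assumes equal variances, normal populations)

Pooled variance: s²_p = [24×14² + 16×5²]/(40) = 127.6000
s_p = 11.2960
SE = s_p×√(1/n₁ + 1/n₂) = 11.2960×√(1/25 + 1/17) = 3.5510
t = (x̄₁ - x̄₂)/SE = (71 - 85)/3.5510 = -3.9426
df = 40, t-critical = ±1.684
Decision: reject H₀

Answer: t = -3.9426, reject H₀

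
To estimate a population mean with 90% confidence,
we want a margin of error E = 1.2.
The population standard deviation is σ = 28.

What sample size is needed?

z_0.05 = 1.645
n = (z×σ/E)² = (1.645×28/1.2)²
n = 1473.2803
Round up: n = 1474

Answer: n = 1474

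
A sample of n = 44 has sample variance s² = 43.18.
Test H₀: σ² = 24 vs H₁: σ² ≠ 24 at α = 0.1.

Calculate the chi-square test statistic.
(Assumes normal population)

Answer: χ² = 77.3642, reject H₀

Derivation:
df = n - 1 = 43
χ² = (n-1)s²/σ₀² = 43×43.18/24 = 77.3642
Critical values: χ²_{0.95,43} = 28.965, χ²_{0.05,43} = 59.304
Rejection region: χ² < 28.965 or χ² > 59.304
Decision: reject H₀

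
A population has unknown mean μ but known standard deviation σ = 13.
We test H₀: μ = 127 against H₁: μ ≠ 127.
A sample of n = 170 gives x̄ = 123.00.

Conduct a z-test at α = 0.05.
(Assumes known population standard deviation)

Answer: z = -4.0116, reject H₀

Derivation:
Standard error: SE = σ/√n = 13/√170 = 0.9971
z-statistic: z = (x̄ - μ₀)/SE = (123.00 - 127)/0.9971 = -4.0116
Critical value: ±1.960
p-value = 0.0001
Decision: reject H₀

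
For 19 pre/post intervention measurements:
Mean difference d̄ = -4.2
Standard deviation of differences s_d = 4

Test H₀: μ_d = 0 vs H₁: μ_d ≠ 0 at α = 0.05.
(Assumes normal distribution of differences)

df = n - 1 = 18
SE = s_d/√n = 4/√19 = 0.9177
t = d̄/SE = -4.2/0.9177 = -4.5767
Critical value: t_{0.025,18} = ±2.101
p-value ≈ 0.0002
Decision: reject H₀

Answer: t = -4.5767, reject H₀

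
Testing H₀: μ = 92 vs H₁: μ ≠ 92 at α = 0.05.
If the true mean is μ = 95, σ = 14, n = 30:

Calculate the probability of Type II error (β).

SE = σ/√n = 14/√30 = 2.5560
Critical values: μ₀ ± z_0.025×SE = 92 ± 1.960×2.5560
Acceptance region: (86.9902, 97.0098)
Under H₁ (μ = 95): z_high = (97.0098 - 95)/2.5560 = 0.7863, z_low = (86.9902 - 95)/2.5560 = -3.1337
β = P(not reject | H₁) = Φ(0.7863) - Φ(-3.1337) ≈ 0.7833

Answer: β ≈ 0.7833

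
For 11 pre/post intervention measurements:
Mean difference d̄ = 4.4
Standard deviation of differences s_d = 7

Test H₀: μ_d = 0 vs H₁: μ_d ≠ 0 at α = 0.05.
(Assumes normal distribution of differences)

df = n - 1 = 10
SE = s_d/√n = 7/√11 = 2.1106
t = d̄/SE = 4.4/2.1106 = 2.0847
Critical value: t_{0.025,10} = ±2.228
p-value ≈ 0.0637
Decision: fail to reject H₀

Answer: t = 2.0847, fail to reject H₀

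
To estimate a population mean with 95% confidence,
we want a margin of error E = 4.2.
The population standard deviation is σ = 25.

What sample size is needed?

Answer: n = 137

Derivation:
z_0.025 = 1.960
n = (z×σ/E)² = (1.960×25/4.2)²
n = 136.1111
Round up: n = 137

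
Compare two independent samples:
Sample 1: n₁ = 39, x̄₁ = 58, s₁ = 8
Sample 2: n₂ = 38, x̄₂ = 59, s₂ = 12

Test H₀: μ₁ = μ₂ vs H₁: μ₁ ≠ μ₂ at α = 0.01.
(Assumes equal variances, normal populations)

Answer: t = -0.4313, fail to reject H₀

Derivation:
Pooled variance: s²_p = [38×8² + 37×12²]/(75) = 103.4667
s_p = 10.1719
SE = s_p×√(1/n₁ + 1/n₂) = 10.1719×√(1/39 + 1/38) = 2.3186
t = (x̄₁ - x̄₂)/SE = (58 - 59)/2.3186 = -0.4313
df = 75, t-critical = ±2.643
Decision: fail to reject H₀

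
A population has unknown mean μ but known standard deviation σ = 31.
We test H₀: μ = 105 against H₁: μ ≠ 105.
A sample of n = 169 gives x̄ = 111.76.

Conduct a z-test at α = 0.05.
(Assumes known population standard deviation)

Standard error: SE = σ/√n = 31/√169 = 2.3846
z-statistic: z = (x̄ - μ₀)/SE = (111.76 - 105)/2.3846 = 2.8349
Critical value: ±1.960
p-value = 0.0046
Decision: reject H₀

Answer: z = 2.8349, reject H₀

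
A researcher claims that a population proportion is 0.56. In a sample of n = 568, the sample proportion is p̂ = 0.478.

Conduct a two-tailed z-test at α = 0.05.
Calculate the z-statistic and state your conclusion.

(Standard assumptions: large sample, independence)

H₀: p = 0.56, H₁: p ≠ 0.56
Standard error: SE = √(p₀(1-p₀)/n) = √(0.56×0.44/568) = 0.020828
z-statistic: z = (p̂ - p₀)/SE = (0.478 - 0.56)/0.020828 = -3.9370
Critical value: z_0.025 = ±1.960
p-value = 0.0001
Decision: reject H₀ at α = 0.05

Answer: z = -3.9370, reject H₀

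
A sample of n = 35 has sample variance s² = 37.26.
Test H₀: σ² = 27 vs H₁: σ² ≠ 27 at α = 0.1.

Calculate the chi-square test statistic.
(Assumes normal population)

df = n - 1 = 34
χ² = (n-1)s²/σ₀² = 34×37.26/27 = 46.9200
Critical values: χ²_{0.95,34} = 21.664, χ²_{0.05,34} = 48.602
Rejection region: χ² < 21.664 or χ² > 48.602
Decision: fail to reject H₀

Answer: χ² = 46.9200, fail to reject H₀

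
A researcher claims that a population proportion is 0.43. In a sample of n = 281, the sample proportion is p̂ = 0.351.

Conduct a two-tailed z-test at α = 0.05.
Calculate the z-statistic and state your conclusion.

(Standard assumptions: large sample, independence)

H₀: p = 0.43, H₁: p ≠ 0.43
Standard error: SE = √(p₀(1-p₀)/n) = √(0.43×0.57/281) = 0.029534
z-statistic: z = (p̂ - p₀)/SE = (0.351 - 0.43)/0.029534 = -2.6749
Critical value: z_0.025 = ±1.960
p-value = 0.0075
Decision: reject H₀ at α = 0.05

Answer: z = -2.6749, reject H₀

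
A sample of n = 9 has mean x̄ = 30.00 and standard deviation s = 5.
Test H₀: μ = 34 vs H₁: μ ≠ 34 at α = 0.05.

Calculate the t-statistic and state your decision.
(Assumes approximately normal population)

df = n - 1 = 8
SE = s/√n = 5/√9 = 1.6667
t = (x̄ - μ₀)/SE = (30.00 - 34)/1.6667 = -2.4000
Critical value: t_{0.025,8} = ±2.306
p-value ≈ 0.0432
Decision: reject H₀

Answer: t = -2.4000, reject H₀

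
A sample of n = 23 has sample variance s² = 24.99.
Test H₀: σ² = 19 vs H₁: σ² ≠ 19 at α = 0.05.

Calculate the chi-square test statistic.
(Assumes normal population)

Answer: χ² = 28.9358, fail to reject H₀

Derivation:
df = n - 1 = 22
χ² = (n-1)s²/σ₀² = 22×24.99/19 = 28.9358
Critical values: χ²_{0.975,22} = 10.982, χ²_{0.025,22} = 36.781
Rejection region: χ² < 10.982 or χ² > 36.781
Decision: fail to reject H₀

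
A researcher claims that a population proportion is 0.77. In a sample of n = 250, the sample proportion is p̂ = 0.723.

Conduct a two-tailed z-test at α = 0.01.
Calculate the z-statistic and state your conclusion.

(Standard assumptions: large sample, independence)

Answer: z = -1.7659, fail to reject H₀

Derivation:
H₀: p = 0.77, H₁: p ≠ 0.77
Standard error: SE = √(p₀(1-p₀)/n) = √(0.77×0.23/250) = 0.026616
z-statistic: z = (p̂ - p₀)/SE = (0.723 - 0.77)/0.026616 = -1.7659
Critical value: z_0.005 = ±2.576
p-value = 0.0774
Decision: fail to reject H₀ at α = 0.01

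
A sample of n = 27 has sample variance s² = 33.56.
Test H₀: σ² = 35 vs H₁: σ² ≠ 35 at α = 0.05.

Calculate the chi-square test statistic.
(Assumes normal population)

df = n - 1 = 26
χ² = (n-1)s²/σ₀² = 26×33.56/35 = 24.9303
Critical values: χ²_{0.975,26} = 13.844, χ²_{0.025,26} = 41.923
Rejection region: χ² < 13.844 or χ² > 41.923
Decision: fail to reject H₀

Answer: χ² = 24.9303, fail to reject H₀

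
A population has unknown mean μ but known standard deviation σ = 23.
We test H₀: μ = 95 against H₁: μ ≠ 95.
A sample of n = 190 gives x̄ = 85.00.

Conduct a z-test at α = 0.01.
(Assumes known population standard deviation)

Standard error: SE = σ/√n = 23/√190 = 1.6686
z-statistic: z = (x̄ - μ₀)/SE = (85.00 - 95)/1.6686 = -5.9930
Critical value: ±2.576
p-value < 0.0001
Decision: reject H₀

Answer: z = -5.9930, reject H₀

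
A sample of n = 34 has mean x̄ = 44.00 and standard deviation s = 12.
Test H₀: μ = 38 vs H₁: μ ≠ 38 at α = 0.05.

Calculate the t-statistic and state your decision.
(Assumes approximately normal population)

df = n - 1 = 33
SE = s/√n = 12/√34 = 2.0580
t = (x̄ - μ₀)/SE = (44.00 - 38)/2.0580 = 2.9155
Critical value: t_{0.025,33} = ±2.035
p-value ≈ 0.0063
Decision: reject H₀

Answer: t = 2.9155, reject H₀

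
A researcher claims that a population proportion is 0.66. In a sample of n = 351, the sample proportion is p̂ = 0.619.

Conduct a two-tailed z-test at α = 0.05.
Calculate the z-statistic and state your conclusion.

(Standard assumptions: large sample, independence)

Answer: z = -1.6215, fail to reject H₀

Derivation:
H₀: p = 0.66, H₁: p ≠ 0.66
Standard error: SE = √(p₀(1-p₀)/n) = √(0.66×0.34/351) = 0.025285
z-statistic: z = (p̂ - p₀)/SE = (0.619 - 0.66)/0.025285 = -1.6215
Critical value: z_0.025 = ±1.960
p-value = 0.1049
Decision: fail to reject H₀ at α = 0.05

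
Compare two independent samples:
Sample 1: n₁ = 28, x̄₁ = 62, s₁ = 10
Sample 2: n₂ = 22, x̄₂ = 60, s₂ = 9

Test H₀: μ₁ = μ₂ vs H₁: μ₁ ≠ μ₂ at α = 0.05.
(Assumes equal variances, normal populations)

Pooled variance: s²_p = [27×10² + 21×9²]/(48) = 91.6875
s_p = 9.5754
SE = s_p×√(1/n₁ + 1/n₂) = 9.5754×√(1/28 + 1/22) = 2.7280
t = (x̄₁ - x̄₂)/SE = (62 - 60)/2.7280 = 0.7331
df = 48, t-critical = ±2.011
Decision: fail to reject H₀

Answer: t = 0.7331, fail to reject H₀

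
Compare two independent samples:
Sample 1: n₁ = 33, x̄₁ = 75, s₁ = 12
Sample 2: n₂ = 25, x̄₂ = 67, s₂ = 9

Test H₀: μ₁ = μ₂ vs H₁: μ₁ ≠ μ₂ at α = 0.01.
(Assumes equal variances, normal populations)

Pooled variance: s²_p = [32×12² + 24×9²]/(56) = 117.0000
s_p = 10.8167
SE = s_p×√(1/n₁ + 1/n₂) = 10.8167×√(1/33 + 1/25) = 2.8680
t = (x̄₁ - x̄₂)/SE = (75 - 67)/2.8680 = 2.7894
df = 56, t-critical = ±2.667
Decision: reject H₀

Answer: t = 2.7894, reject H₀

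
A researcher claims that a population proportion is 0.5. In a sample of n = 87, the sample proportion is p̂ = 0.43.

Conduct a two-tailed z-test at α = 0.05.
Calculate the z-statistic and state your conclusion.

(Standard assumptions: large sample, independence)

Answer: z = -1.3058, fail to reject H₀

Derivation:
H₀: p = 0.5, H₁: p ≠ 0.5
Standard error: SE = √(p₀(1-p₀)/n) = √(0.5×0.5/87) = 0.053606
z-statistic: z = (p̂ - p₀)/SE = (0.43 - 0.5)/0.053606 = -1.3058
Critical value: z_0.025 = ±1.960
p-value = 0.1916
Decision: fail to reject H₀ at α = 0.05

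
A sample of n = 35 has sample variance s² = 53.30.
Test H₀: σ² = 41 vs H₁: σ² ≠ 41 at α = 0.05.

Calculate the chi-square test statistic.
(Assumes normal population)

df = n - 1 = 34
χ² = (n-1)s²/σ₀² = 34×53.30/41 = 44.2000
Critical values: χ²_{0.975,34} = 19.806, χ²_{0.025,34} = 51.966
Rejection region: χ² < 19.806 or χ² > 51.966
Decision: fail to reject H₀

Answer: χ² = 44.2000, fail to reject H₀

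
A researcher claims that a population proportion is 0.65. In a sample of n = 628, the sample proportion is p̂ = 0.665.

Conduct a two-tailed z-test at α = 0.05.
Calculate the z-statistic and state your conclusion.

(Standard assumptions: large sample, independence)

H₀: p = 0.65, H₁: p ≠ 0.65
Standard error: SE = √(p₀(1-p₀)/n) = √(0.65×0.35/628) = 0.019033
z-statistic: z = (p̂ - p₀)/SE = (0.665 - 0.65)/0.019033 = 0.7881
Critical value: z_0.025 = ±1.960
p-value = 0.4306
Decision: fail to reject H₀ at α = 0.05

Answer: z = 0.7881, fail to reject H₀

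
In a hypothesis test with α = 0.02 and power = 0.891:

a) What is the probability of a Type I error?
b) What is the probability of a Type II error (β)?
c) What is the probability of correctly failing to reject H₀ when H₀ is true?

a) Type I error probability = α = 0.02
b) Power = P(reject H₀ | H₁ true) = 1 - β = 0.891, so Type II error probability = β = 1 - Power = 0.109
c) P(fail to reject H₀ | H₀ true) = 1 - α = 0.98

Answer: a) 0.02, b) 0.109, c) 0.98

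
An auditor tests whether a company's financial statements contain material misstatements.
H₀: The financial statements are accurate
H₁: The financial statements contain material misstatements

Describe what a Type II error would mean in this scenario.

Answer: Failing to detect material misstatements that are actually present

Derivation:
Type I error: rejecting H₀ when it is actually true (false positive).
Type II error: failing to reject H₀ when H₁ is actually true (false negative).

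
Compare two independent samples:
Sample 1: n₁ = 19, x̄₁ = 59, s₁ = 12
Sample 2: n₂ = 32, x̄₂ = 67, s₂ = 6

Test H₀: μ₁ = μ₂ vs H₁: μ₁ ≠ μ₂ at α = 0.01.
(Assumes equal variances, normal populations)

Answer: t = -3.1752, reject H₀

Derivation:
Pooled variance: s²_p = [18×12² + 31×6²]/(49) = 75.6735
s_p = 8.6991
SE = s_p×√(1/n₁ + 1/n₂) = 8.6991×√(1/19 + 1/32) = 2.5195
t = (x̄₁ - x̄₂)/SE = (59 - 67)/2.5195 = -3.1752
df = 49, t-critical = ±2.680
Decision: reject H₀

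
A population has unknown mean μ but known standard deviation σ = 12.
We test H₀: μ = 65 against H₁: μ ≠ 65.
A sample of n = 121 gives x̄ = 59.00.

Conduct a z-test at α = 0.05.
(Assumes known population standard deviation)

Answer: z = -5.5000, reject H₀

Derivation:
Standard error: SE = σ/√n = 12/√121 = 1.0909
z-statistic: z = (x̄ - μ₀)/SE = (59.00 - 65)/1.0909 = -5.5000
Critical value: ±1.960
p-value < 0.0001
Decision: reject H₀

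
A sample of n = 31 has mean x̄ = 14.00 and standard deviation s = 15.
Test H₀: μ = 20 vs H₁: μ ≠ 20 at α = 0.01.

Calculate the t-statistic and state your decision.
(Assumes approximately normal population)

df = n - 1 = 30
SE = s/√n = 15/√31 = 2.6941
t = (x̄ - μ₀)/SE = (14.00 - 20)/2.6941 = -2.2271
Critical value: t_{0.005,30} = ±2.750
p-value ≈ 0.0336
Decision: fail to reject H₀

Answer: t = -2.2271, fail to reject H₀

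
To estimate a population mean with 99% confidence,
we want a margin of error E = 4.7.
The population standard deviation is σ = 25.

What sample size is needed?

z_0.005 = 2.576
n = (z×σ/E)² = (2.576×25/4.7)²
n = 187.7483
Round up: n = 188

Answer: n = 188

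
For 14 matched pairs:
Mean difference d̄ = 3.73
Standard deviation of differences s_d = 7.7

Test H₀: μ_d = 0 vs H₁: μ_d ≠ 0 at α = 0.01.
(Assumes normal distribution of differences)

Answer: t = 1.8125, fail to reject H₀

Derivation:
df = n - 1 = 13
SE = s_d/√n = 7.7/√14 = 2.0579
t = d̄/SE = 3.73/2.0579 = 1.8125
Critical value: t_{0.005,13} = ±3.012
p-value ≈ 0.0931
Decision: fail to reject H₀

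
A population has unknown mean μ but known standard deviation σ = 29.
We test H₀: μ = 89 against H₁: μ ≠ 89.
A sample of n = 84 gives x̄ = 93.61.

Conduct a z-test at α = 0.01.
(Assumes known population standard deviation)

Answer: z = 1.4569, fail to reject H₀

Derivation:
Standard error: SE = σ/√n = 29/√84 = 3.1642
z-statistic: z = (x̄ - μ₀)/SE = (93.61 - 89)/3.1642 = 1.4569
Critical value: ±2.576
p-value = 0.1451
Decision: fail to reject H₀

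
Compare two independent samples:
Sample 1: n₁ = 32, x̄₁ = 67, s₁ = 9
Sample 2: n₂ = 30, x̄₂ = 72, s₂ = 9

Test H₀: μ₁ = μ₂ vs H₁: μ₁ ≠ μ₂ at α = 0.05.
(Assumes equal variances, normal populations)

Pooled variance: s²_p = [31×9² + 29×9²]/(60) = 81.0000
s_p = 9.0000
SE = s_p×√(1/n₁ + 1/n₂) = 9.0000×√(1/32 + 1/30) = 2.2872
t = (x̄₁ - x̄₂)/SE = (67 - 72)/2.2872 = -2.1861
df = 60, t-critical = ±2.000
Decision: reject H₀

Answer: t = -2.1861, reject H₀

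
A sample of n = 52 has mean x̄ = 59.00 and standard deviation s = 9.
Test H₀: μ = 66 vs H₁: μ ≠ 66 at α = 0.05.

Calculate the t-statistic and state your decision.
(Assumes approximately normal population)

df = n - 1 = 51
SE = s/√n = 9/√52 = 1.2481
t = (x̄ - μ₀)/SE = (59.00 - 66)/1.2481 = -5.6085
Critical value: t_{0.025,51} = ±2.008
p-value < 0.0001
Decision: reject H₀

Answer: t = -5.6085, reject H₀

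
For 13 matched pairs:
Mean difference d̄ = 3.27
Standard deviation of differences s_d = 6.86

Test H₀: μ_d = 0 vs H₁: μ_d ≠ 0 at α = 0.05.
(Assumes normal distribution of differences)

Answer: t = 1.7187, fail to reject H₀

Derivation:
df = n - 1 = 12
SE = s_d/√n = 6.86/√13 = 1.9026
t = d̄/SE = 3.27/1.9026 = 1.7187
Critical value: t_{0.025,12} = ±2.179
p-value ≈ 0.1113
Decision: fail to reject H₀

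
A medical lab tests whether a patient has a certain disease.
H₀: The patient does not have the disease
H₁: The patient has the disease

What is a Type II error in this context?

Answer: Failing to diagnose a patient who actually has the disease (false negative)

Derivation:
Type I error (α): Rejecting H₀ when H₀ is true
Type II error (β): Failing to reject H₀ when H₁ is true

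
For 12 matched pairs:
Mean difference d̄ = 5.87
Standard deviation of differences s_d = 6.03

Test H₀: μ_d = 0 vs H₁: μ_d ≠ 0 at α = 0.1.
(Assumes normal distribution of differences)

df = n - 1 = 11
SE = s_d/√n = 6.03/√12 = 1.7407
t = d̄/SE = 5.87/1.7407 = 3.3722
Critical value: t_{0.05,11} = ±1.796
p-value ≈ 0.0062
Decision: reject H₀

Answer: t = 3.3722, reject H₀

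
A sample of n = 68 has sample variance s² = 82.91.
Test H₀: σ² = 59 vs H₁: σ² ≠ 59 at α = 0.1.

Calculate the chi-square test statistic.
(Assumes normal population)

Answer: χ² = 94.1520, reject H₀

Derivation:
df = n - 1 = 67
χ² = (n-1)s²/σ₀² = 67×82.91/59 = 94.1520
Critical values: χ²_{0.95,67} = 49.162, χ²_{0.05,67} = 87.108
Rejection region: χ² < 49.162 or χ² > 87.108
Decision: reject H₀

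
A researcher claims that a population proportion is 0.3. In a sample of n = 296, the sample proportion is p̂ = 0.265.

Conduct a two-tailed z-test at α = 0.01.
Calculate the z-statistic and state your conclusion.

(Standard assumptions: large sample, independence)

H₀: p = 0.3, H₁: p ≠ 0.3
Standard error: SE = √(p₀(1-p₀)/n) = √(0.3×0.7/296) = 0.026636
z-statistic: z = (p̂ - p₀)/SE = (0.265 - 0.3)/0.026636 = -1.3140
Critical value: z_0.005 = ±2.576
p-value = 0.1888
Decision: fail to reject H₀ at α = 0.01

Answer: z = -1.3140, fail to reject H₀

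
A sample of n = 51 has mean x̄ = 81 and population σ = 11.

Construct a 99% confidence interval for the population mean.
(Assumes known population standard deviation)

Answer: (77.0322, 84.9678)

Derivation:
Confidence level: 99%, α = 0.01
z_0.005 = 2.576
SE = σ/√n = 11/√51 = 1.5403
Margin of error = 2.576 × 1.5403 = 3.9678
CI: x̄ ± margin = 81 ± 3.9678
CI: (77.0322, 84.9678)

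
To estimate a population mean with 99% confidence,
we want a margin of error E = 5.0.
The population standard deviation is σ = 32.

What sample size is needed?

Answer: n = 272

Derivation:
z_0.005 = 2.576
n = (z×σ/E)² = (2.576×32/5.0)²
n = 271.8014
Round up: n = 272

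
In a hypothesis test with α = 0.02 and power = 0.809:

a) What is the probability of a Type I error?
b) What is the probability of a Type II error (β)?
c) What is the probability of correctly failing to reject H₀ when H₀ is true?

Answer: a) 0.02, b) 0.191, c) 0.98

Derivation:
a) Type I error probability = α = 0.02
b) Power = P(reject H₀ | H₁ true) = 1 - β = 0.809, so Type II error probability = β = 1 - Power = 0.191
c) P(fail to reject H₀ | H₀ true) = 1 - α = 0.98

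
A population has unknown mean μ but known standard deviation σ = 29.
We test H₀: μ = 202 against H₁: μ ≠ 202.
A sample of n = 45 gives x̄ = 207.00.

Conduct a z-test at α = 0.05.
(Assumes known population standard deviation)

Standard error: SE = σ/√n = 29/√45 = 4.3231
z-statistic: z = (x̄ - μ₀)/SE = (207.00 - 202)/4.3231 = 1.1566
Critical value: ±1.960
p-value = 0.2474
Decision: fail to reject H₀

Answer: z = 1.1566, fail to reject H₀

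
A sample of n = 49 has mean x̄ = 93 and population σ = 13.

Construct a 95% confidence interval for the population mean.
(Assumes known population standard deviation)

Confidence level: 95%, α = 0.05
z_0.025 = 1.960
SE = σ/√n = 13/√49 = 1.8571
Margin of error = 1.960 × 1.8571 = 3.6399
CI: x̄ ± margin = 93 ± 3.6399
CI: (89.3601, 96.6399)

Answer: (89.3601, 96.6399)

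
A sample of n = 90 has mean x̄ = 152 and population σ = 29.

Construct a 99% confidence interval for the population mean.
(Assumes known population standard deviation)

Confidence level: 99%, α = 0.01
z_0.005 = 2.576
SE = σ/√n = 29/√90 = 3.0569
Margin of error = 2.576 × 3.0569 = 7.8746
CI: x̄ ± margin = 152 ± 7.8746
CI: (144.1254, 159.8746)

Answer: (144.1254, 159.8746)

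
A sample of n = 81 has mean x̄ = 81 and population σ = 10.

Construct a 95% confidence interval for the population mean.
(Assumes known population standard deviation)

Confidence level: 95%, α = 0.05
z_0.025 = 1.960
SE = σ/√n = 10/√81 = 1.1111
Margin of error = 1.960 × 1.1111 = 2.1778
CI: x̄ ± margin = 81 ± 2.1778
CI: (78.8222, 83.1778)

Answer: (78.8222, 83.1778)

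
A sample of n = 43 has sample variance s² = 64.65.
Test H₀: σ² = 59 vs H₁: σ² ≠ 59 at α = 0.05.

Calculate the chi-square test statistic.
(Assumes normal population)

df = n - 1 = 42
χ² = (n-1)s²/σ₀² = 42×64.65/59 = 46.0220
Critical values: χ²_{0.975,42} = 25.999, χ²_{0.025,42} = 61.777
Rejection region: χ² < 25.999 or χ² > 61.777
Decision: fail to reject H₀

Answer: χ² = 46.0220, fail to reject H₀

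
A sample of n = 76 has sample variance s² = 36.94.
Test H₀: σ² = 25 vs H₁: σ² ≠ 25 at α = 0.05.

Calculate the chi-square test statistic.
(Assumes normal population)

Answer: χ² = 110.8200, reject H₀

Derivation:
df = n - 1 = 75
χ² = (n-1)s²/σ₀² = 75×36.94/25 = 110.8200
Critical values: χ²_{0.975,75} = 52.942, χ²_{0.025,75} = 100.839
Rejection region: χ² < 52.942 or χ² > 100.839
Decision: reject H₀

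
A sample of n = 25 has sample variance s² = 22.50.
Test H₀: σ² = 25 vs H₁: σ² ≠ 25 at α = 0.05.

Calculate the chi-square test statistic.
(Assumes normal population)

Answer: χ² = 21.6000, fail to reject H₀

Derivation:
df = n - 1 = 24
χ² = (n-1)s²/σ₀² = 24×22.50/25 = 21.6000
Critical values: χ²_{0.975,24} = 12.401, χ²_{0.025,24} = 39.364
Rejection region: χ² < 12.401 or χ² > 39.364
Decision: fail to reject H₀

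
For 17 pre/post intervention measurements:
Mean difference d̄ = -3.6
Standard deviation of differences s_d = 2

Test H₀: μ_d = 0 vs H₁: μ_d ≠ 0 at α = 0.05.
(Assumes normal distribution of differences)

df = n - 1 = 16
SE = s_d/√n = 2/√17 = 0.4851
t = d̄/SE = -3.6/0.4851 = -7.4212
Critical value: t_{0.025,16} = ±2.120
p-value < 0.0001
Decision: reject H₀

Answer: t = -7.4212, reject H₀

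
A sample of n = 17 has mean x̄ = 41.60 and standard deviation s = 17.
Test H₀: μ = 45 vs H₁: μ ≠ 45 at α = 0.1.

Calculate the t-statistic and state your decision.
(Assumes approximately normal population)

Answer: t = -0.8246, fail to reject H₀

Derivation:
df = n - 1 = 16
SE = s/√n = 17/√17 = 4.1231
t = (x̄ - μ₀)/SE = (41.60 - 45)/4.1231 = -0.8246
Critical value: t_{0.05,16} = ±1.746
p-value ≈ 0.4217
Decision: fail to reject H₀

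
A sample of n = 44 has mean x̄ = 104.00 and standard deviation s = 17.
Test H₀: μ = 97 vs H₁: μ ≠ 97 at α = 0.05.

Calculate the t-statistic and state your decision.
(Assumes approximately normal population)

Answer: t = 2.7314, reject H₀

Derivation:
df = n - 1 = 43
SE = s/√n = 17/√44 = 2.5628
t = (x̄ - μ₀)/SE = (104.00 - 97)/2.5628 = 2.7314
Critical value: t_{0.025,43} = ±2.017
p-value ≈ 0.0091
Decision: reject H₀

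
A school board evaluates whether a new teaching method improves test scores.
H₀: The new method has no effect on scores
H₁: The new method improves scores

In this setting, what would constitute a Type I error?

Type I error: rejecting H₀ when it is actually true (false positive).
Type II error: failing to reject H₀ when H₁ is actually true (false negative).

Answer: Concluding the new method improves scores when it actually doesn't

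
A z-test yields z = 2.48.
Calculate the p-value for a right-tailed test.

For z = 2.48:
p = P(Z > 2.48) = 1 - Φ(2.48) = 0.0066

Answer: p-value ≈ 0.0066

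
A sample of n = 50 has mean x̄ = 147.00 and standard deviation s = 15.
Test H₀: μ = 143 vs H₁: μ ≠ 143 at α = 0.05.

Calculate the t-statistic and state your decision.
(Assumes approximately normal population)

Answer: t = 1.8856, fail to reject H₀

Derivation:
df = n - 1 = 49
SE = s/√n = 15/√50 = 2.1213
t = (x̄ - μ₀)/SE = (147.00 - 143)/2.1213 = 1.8856
Critical value: t_{0.025,49} = ±2.010
p-value ≈ 0.0653
Decision: fail to reject H₀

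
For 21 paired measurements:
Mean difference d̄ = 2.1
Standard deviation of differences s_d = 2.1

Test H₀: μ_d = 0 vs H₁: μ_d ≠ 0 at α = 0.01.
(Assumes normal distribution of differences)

Answer: t = 4.5822, reject H₀

Derivation:
df = n - 1 = 20
SE = s_d/√n = 2.1/√21 = 0.4583
t = d̄/SE = 2.1/0.4583 = 4.5822
Critical value: t_{0.005,20} = ±2.845
p-value ≈ 0.0002
Decision: reject H₀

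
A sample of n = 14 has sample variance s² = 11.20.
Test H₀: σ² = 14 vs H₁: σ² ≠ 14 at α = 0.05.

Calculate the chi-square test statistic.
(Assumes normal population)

Answer: χ² = 10.4000, fail to reject H₀

Derivation:
df = n - 1 = 13
χ² = (n-1)s²/σ₀² = 13×11.20/14 = 10.4000
Critical values: χ²_{0.975,13} = 5.009, χ²_{0.025,13} = 24.736
Rejection region: χ² < 5.009 or χ² > 24.736
Decision: fail to reject H₀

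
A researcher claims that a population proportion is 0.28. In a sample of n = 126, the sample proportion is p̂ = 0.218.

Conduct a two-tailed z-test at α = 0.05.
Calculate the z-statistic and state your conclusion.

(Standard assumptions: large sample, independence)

Answer: z = -1.5500, fail to reject H₀

Derivation:
H₀: p = 0.28, H₁: p ≠ 0.28
Standard error: SE = √(p₀(1-p₀)/n) = √(0.28×0.72/126) = 0.040000
z-statistic: z = (p̂ - p₀)/SE = (0.218 - 0.28)/0.040000 = -1.5500
Critical value: z_0.025 = ±1.960
p-value = 0.1211
Decision: fail to reject H₀ at α = 0.05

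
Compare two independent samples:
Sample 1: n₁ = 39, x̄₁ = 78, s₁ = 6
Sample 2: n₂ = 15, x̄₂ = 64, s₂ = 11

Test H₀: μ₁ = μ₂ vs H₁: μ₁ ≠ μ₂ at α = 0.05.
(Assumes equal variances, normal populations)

Answer: t = 6.0050, reject H₀

Derivation:
Pooled variance: s²_p = [38×6² + 14×11²]/(52) = 58.8846
s_p = 7.6736
SE = s_p×√(1/n₁ + 1/n₂) = 7.6736×√(1/39 + 1/15) = 2.3314
t = (x̄₁ - x̄₂)/SE = (78 - 64)/2.3314 = 6.0050
df = 52, t-critical = ±2.007
Decision: reject H₀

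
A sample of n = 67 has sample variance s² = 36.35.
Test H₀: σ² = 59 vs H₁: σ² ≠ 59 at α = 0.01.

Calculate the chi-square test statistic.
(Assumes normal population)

df = n - 1 = 66
χ² = (n-1)s²/σ₀² = 66×36.35/59 = 40.6627
Critical values: χ²_{0.995,66} = 40.158, χ²_{0.005,66} = 99.330
Rejection region: χ² < 40.158 or χ² > 99.330
Decision: fail to reject H₀

Answer: χ² = 40.6627, fail to reject H₀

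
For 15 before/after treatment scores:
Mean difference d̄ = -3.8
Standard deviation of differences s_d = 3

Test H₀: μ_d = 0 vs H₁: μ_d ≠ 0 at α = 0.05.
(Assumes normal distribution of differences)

df = n - 1 = 14
SE = s_d/√n = 3/√15 = 0.7746
t = d̄/SE = -3.8/0.7746 = -4.9058
Critical value: t_{0.025,14} = ±2.145
p-value ≈ 0.0002
Decision: reject H₀

Answer: t = -4.9058, reject H₀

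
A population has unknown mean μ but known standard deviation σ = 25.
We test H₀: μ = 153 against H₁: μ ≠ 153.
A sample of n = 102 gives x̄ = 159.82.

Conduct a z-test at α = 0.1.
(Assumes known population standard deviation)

Answer: z = 2.7551, reject H₀

Derivation:
Standard error: SE = σ/√n = 25/√102 = 2.4754
z-statistic: z = (x̄ - μ₀)/SE = (159.82 - 153)/2.4754 = 2.7551
Critical value: ±1.645
p-value = 0.0059
Decision: reject H₀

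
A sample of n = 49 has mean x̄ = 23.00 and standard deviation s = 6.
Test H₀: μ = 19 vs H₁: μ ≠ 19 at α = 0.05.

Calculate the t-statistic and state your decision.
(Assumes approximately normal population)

Answer: t = 4.6669, reject H₀

Derivation:
df = n - 1 = 48
SE = s/√n = 6/√49 = 0.8571
t = (x̄ - μ₀)/SE = (23.00 - 19)/0.8571 = 4.6669
Critical value: t_{0.025,48} = ±2.011
p-value < 0.0001
Decision: reject H₀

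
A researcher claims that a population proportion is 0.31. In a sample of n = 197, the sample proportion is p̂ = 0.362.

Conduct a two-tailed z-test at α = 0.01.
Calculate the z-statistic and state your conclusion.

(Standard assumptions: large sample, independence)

Answer: z = 1.5781, fail to reject H₀

Derivation:
H₀: p = 0.31, H₁: p ≠ 0.31
Standard error: SE = √(p₀(1-p₀)/n) = √(0.31×0.69/197) = 0.032951
z-statistic: z = (p̂ - p₀)/SE = (0.362 - 0.31)/0.032951 = 1.5781
Critical value: z_0.005 = ±2.576
p-value = 0.1145
Decision: fail to reject H₀ at α = 0.01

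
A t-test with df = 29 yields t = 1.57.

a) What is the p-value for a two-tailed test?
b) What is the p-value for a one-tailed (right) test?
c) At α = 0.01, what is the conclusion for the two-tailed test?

Answer: a) 0.1273, b) 0.0636, c) fail to reject H₀

Derivation:
Using t-distribution with df = 29:
a) Two-tailed: p = 2×P(T > 1.57) = 0.1273
b) One-tailed: p = P(T > 1.57) = 0.0636
c) 0.1273 ≥ 0.01, fail to reject H₀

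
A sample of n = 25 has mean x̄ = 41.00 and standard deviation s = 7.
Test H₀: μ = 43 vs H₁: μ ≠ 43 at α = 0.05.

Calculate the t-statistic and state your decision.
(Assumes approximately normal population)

Answer: t = -1.4286, fail to reject H₀

Derivation:
df = n - 1 = 24
SE = s/√n = 7/√25 = 1.4000
t = (x̄ - μ₀)/SE = (41.00 - 43)/1.4000 = -1.4286
Critical value: t_{0.025,24} = ±2.064
p-value ≈ 0.1660
Decision: fail to reject H₀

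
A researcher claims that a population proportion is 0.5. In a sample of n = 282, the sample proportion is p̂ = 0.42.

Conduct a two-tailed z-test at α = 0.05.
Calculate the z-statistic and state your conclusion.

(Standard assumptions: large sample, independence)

H₀: p = 0.5, H₁: p ≠ 0.5
Standard error: SE = √(p₀(1-p₀)/n) = √(0.5×0.5/282) = 0.029775
z-statistic: z = (p̂ - p₀)/SE = (0.42 - 0.5)/0.029775 = -2.6868
Critical value: z_0.025 = ±1.960
p-value = 0.0072
Decision: reject H₀ at α = 0.05

Answer: z = -2.6868, reject H₀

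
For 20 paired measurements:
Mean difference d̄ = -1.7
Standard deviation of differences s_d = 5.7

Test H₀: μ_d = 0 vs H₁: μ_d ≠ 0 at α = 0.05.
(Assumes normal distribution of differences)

Answer: t = -1.3338, fail to reject H₀

Derivation:
df = n - 1 = 19
SE = s_d/√n = 5.7/√20 = 1.2746
t = d̄/SE = -1.7/1.2746 = -1.3338
Critical value: t_{0.025,19} = ±2.093
p-value ≈ 0.1980
Decision: fail to reject H₀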